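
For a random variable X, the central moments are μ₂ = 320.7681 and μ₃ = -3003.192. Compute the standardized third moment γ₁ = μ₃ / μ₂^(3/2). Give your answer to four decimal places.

σ = √μ₂ = √320.7681 = 17.91000
σ³ = μ₂^(3/2) = 5744.95667
γ₁ = μ₃/σ³ = -3003.192 / 5744.95667 ≈ -0.5228

-0.5228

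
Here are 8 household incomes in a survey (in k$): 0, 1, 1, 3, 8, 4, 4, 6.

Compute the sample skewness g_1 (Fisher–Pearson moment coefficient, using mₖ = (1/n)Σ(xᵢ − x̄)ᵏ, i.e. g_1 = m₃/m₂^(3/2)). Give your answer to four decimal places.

0.3953

x̄ = (0 + 1 + 1 + 3 + 8 + 4 + 4 + 6) / 8 = 3.3750
deviations (xᵢ − x̄): -3.3750, -2.3750, -2.3750, -0.3750, 4.6250, 0.6250, 0.6250, 2.6250
Σ(xᵢ − x̄)² = 51.8750 ⇒ m₂ = 51.8750/8 = 6.48438
Σ(xᵢ − x̄)³ = 52.2188 ⇒ m₃ = 52.2188/8 = 6.52734
m₂^(3/2) = 6.48438^(1.5) = 16.51210
g_1 = m₃ / m₂^(3/2) = 6.52734 / 16.51210 ≈ 0.3953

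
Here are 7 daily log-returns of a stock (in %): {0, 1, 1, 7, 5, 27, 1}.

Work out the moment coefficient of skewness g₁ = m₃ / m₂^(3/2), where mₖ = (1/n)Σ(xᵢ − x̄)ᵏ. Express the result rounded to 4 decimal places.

x̄ = (0 + 1 + 1 + 7 + 5 + 27 + 1) / 7 = 6.0000
deviations (xᵢ − x̄): -6.0000, -5.0000, -5.0000, 1.0000, -1.0000, 21.0000, -5.0000
Σ(xᵢ − x̄)² = 554.0000 ⇒ m₂ = 554.0000/7 = 79.14286
Σ(xᵢ − x̄)³ = 8670.0000 ⇒ m₃ = 8670.0000/7 = 1238.57143
m₂^(3/2) = 79.14286^(1.5) = 704.07283
g₁ = m₃ / m₂^(3/2) = 1238.57143 / 704.07283 ≈ 1.7592

1.7592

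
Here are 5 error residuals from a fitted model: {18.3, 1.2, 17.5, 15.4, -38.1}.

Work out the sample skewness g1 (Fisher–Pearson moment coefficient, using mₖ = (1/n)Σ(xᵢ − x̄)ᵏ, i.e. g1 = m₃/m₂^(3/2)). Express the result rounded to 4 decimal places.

x̄ = (18.3 + 1.2 + 17.5 + 15.4 - 38.1) / 5 = 2.8600
deviations (xᵢ − x̄): 15.4400, -1.6600, 14.6400, 12.5400, -40.9600
Σ(xᵢ − x̄)² = 2290.4520 ⇒ m₂ = 2290.4520/5 = 458.09040
Σ(xᵢ − x̄)³ = -59933.5334 ⇒ m₃ = -59933.5334/5 = -11986.70669
m₂^(3/2) = 458.09040^(1.5) = 9804.53014
g1 = m₃ / m₂^(3/2) = -11986.70669 / 9804.53014 ≈ -1.2226

-1.2226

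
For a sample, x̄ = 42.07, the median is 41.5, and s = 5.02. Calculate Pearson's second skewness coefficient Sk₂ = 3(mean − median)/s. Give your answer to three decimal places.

Sk₂ = 3(42.07 − 41.5) / 5.02 = 3 × 0.5700 / 5.02
    = 1.7100 / 5.02 ≈ 0.341

0.341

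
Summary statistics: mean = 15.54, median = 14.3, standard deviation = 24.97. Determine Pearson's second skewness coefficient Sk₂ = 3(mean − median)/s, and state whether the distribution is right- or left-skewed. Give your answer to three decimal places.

0.149, right-skewed

Sk₂ = 3(15.54 − 14.3) / 24.97 = 3 × 1.2400 / 24.97
    = 3.7200 / 24.97 ≈ 0.149
Sk₂ > 0 ⇒ mean > median ⇒ right-skewed (positive skew).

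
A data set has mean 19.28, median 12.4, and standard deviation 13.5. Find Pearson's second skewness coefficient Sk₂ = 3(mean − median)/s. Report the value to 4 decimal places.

Sk₂ = 3(19.28 − 12.4) / 13.5 = 3 × 6.8800 / 13.5
    = 20.6400 / 13.5 ≈ 1.5289

1.5289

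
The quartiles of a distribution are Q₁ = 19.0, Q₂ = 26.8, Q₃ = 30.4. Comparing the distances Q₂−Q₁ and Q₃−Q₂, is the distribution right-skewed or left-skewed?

left-skewed

Q₂ − Q₁ = 7.8;  Q₃ − Q₂ = 3.6
Q₂ − Q₁ > Q₃ − Q₂ ⇒ the lower half is more spread out ⇒ left-skewed.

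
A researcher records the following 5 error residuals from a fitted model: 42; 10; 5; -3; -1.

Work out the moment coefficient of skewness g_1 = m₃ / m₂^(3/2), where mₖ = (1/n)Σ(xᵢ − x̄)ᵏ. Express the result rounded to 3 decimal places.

1.221

x̄ = (42 + 10 + 5 - 3 - 1) / 5 = 10.6000
deviations (xᵢ − x̄): 31.4000, -0.6000, -5.6000, -13.6000, -11.6000
Σ(xᵢ − x̄)² = 1337.2000 ⇒ m₂ = 1337.2000/5 = 267.44000
Σ(xᵢ − x̄)³ = 26706.9600 ⇒ m₃ = 26706.9600/5 = 5341.39200
m₂^(3/2) = 267.44000^(1.5) = 4373.60488
g_1 = m₃ / m₂^(3/2) = 5341.39200 / 4373.60488 ≈ 1.221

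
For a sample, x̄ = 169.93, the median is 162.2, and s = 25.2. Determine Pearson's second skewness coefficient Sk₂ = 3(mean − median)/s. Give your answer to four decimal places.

Sk₂ = 3(169.93 − 162.2) / 25.2 = 3 × 7.7300 / 25.2
    = 23.1900 / 25.2 ≈ 0.9202

0.9202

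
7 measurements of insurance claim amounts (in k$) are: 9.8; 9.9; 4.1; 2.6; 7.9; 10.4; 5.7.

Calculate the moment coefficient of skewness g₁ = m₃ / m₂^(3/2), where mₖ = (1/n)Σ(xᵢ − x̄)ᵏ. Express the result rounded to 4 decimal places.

-0.3620

x̄ = (9.8 + 9.9 + 4.1 + 2.6 + 7.9 + 10.4 + 5.7) / 7 = 7.2000
deviations (xᵢ − x̄): 2.6000, 2.7000, -3.1000, -4.6000, 0.7000, 3.2000, -1.5000
Σ(xᵢ − x̄)² = 57.8000 ⇒ m₂ = 57.8000/7 = 8.25714
Σ(xᵢ − x̄)³ = -60.1320 ⇒ m₃ = -60.1320/7 = -8.59029
m₂^(3/2) = 8.25714^(1.5) = 23.72710
g₁ = m₃ / m₂^(3/2) = -8.59029 / 23.72710 ≈ -0.3620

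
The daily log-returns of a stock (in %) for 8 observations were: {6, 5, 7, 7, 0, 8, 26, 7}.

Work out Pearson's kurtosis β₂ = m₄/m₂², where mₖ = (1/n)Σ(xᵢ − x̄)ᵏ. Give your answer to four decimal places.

x̄ = 8.2500
Σ(xᵢ − x̄)² = 403.5000 ⇒ m₂ = 50.43750
Σ(xᵢ − x̄)⁴ = 104041.4063 ⇒ m₄ = 13005.17578
m₂² = 2543.94141
β₂ = m₄/m₂² = 13005.17578 / 2543.94141 ≈ 5.1122

5.1122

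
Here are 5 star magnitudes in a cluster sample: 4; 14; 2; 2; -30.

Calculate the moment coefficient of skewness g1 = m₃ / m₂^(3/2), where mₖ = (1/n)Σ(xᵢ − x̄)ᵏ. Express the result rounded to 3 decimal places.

-1.144

x̄ = (4 + 14 + 2 + 2 - 30) / 5 = -1.6000
deviations (xᵢ − x̄): 5.6000, 15.6000, 3.6000, 3.6000, -28.4000
Σ(xᵢ − x̄)² = 1107.2000 ⇒ m₂ = 1107.2000/5 = 221.44000
Σ(xᵢ − x̄)³ = -18840.9600 ⇒ m₃ = -18840.9600/5 = -3768.19200
m₂^(3/2) = 221.44000^(1.5) = 3295.21768
g1 = m₃ / m₂^(3/2) = -3768.19200 / 3295.21768 ≈ -1.144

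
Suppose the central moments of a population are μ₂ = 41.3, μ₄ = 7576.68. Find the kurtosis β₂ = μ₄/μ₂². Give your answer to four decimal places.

4.4420

μ₂² = 41.3² = 1705.69000
μ₄/μ₂² = 7576.68 / 1705.69000 = 4.44200
β₂ ≈ 4.4420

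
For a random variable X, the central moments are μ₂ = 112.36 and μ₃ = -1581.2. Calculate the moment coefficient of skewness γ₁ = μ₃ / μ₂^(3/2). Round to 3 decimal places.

-1.328

σ = √μ₂ = √112.36 = 10.60000
σ³ = μ₂^(3/2) = 1191.01600
γ₁ = μ₃/σ³ = -1581.2 / 1191.01600 ≈ -1.328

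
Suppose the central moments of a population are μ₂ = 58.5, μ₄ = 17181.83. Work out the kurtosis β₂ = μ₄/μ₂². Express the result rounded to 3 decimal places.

5.021

μ₂² = 58.5² = 3422.25000
μ₄/μ₂² = 17181.83 / 3422.25000 = 5.02062
β₂ ≈ 5.021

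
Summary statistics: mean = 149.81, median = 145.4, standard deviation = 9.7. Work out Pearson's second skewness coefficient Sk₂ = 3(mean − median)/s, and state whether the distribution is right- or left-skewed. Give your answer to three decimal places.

Sk₂ = 3(149.81 − 145.4) / 9.7 = 3 × 4.4100 / 9.7
    = 13.2300 / 9.7 ≈ 1.364
Sk₂ > 0 ⇒ mean > median ⇒ right-skewed (positive skew).

1.364, right-skewed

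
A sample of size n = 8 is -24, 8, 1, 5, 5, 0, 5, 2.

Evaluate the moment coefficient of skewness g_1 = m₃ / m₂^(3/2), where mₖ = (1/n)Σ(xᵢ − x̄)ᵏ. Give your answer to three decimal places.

-1.974

x̄ = (-24 + 8 + 1 + 5 + 5 + 0 + 5 + 2) / 8 = 0.2500
deviations (xᵢ − x̄): -24.2500, 7.7500, 0.7500, 4.7500, 4.7500, -0.2500, 4.7500, 1.7500
Σ(xᵢ − x̄)² = 719.5000 ⇒ m₂ = 719.5000/8 = 89.93750
Σ(xᵢ − x̄)³ = -13467.7500 ⇒ m₃ = -13467.7500/8 = -1683.46875
m₂^(3/2) = 89.93750^(1.5) = 852.92573
g_1 = m₃ / m₂^(3/2) = -1683.46875 / 852.92573 ≈ -1.974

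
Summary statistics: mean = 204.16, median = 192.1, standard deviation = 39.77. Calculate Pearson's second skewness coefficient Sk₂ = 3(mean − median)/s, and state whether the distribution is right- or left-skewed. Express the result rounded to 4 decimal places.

Sk₂ = 3(204.16 − 192.1) / 39.77 = 3 × 12.0600 / 39.77
    = 36.1800 / 39.77 ≈ 0.9097
Sk₂ > 0 ⇒ mean > median ⇒ right-skewed (positive skew).

0.9097, right-skewed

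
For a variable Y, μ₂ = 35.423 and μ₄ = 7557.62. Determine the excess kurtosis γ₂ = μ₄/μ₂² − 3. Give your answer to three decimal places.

3.023

μ₂² = 35.423² = 1254.78893
μ₄/μ₂² = 7557.62 / 1254.78893 = 6.02302
γ₂ = 6.02302 − 3 ≈ 3.023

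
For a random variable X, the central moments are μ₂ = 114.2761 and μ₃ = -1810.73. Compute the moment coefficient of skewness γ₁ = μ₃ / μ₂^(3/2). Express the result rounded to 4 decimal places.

-1.4822

σ = √μ₂ = √114.2761 = 10.69000
σ³ = μ₂^(3/2) = 1221.61151
γ₁ = μ₃/σ³ = -1810.73 / 1221.61151 ≈ -1.4822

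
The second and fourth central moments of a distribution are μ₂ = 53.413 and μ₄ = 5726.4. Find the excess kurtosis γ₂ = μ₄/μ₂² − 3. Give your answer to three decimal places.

μ₂² = 53.413² = 2852.94857
μ₄/μ₂² = 5726.4 / 2852.94857 = 2.00719
γ₂ = 2.00719 − 3 ≈ -0.993

-0.993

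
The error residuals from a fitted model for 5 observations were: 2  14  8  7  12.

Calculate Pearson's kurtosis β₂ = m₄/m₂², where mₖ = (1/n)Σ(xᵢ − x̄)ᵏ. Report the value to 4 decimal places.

x̄ = 8.6000
Σ(xᵢ − x̄)² = 87.2000 ⇒ m₂ = 17.44000
Σ(xᵢ − x̄)⁴ = 2888.0960 ⇒ m₄ = 577.61920
m₂² = 304.15360
β₂ = m₄/m₂² = 577.61920 / 304.15360 ≈ 1.8991

1.8991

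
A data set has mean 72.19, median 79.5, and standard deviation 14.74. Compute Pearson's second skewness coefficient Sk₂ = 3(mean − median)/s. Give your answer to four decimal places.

Sk₂ = 3(72.19 − 79.5) / 14.74 = 3 × -7.3100 / 14.74
    = -21.9300 / 14.74 ≈ -1.4878

-1.4878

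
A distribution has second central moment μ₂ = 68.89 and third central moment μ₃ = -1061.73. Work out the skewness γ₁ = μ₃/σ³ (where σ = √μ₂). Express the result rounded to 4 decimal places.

σ = √μ₂ = √68.89 = 8.30000
σ³ = μ₂^(3/2) = 571.78700
γ₁ = μ₃/σ³ = -1061.73 / 571.78700 ≈ -1.8569

-1.8569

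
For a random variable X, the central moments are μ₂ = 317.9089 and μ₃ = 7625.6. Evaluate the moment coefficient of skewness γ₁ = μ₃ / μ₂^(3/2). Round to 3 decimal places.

1.345

σ = √μ₂ = √317.9089 = 17.83000
σ³ = μ₂^(3/2) = 5668.31569
γ₁ = μ₃/σ³ = 7625.6 / 5668.31569 ≈ 1.345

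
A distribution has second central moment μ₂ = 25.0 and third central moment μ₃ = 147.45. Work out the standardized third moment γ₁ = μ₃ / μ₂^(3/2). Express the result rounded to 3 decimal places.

σ = √μ₂ = √25.0 = 5.00000
σ³ = μ₂^(3/2) = 125.00000
γ₁ = μ₃/σ³ = 147.45 / 125.00000 ≈ 1.180

1.180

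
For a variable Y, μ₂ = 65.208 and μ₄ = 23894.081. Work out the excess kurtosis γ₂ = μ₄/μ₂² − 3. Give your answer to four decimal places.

2.6194

μ₂² = 65.208² = 4252.08326
μ₄/μ₂² = 23894.081 / 4252.08326 = 5.61938
γ₂ = 5.61938 − 3 ≈ 2.6194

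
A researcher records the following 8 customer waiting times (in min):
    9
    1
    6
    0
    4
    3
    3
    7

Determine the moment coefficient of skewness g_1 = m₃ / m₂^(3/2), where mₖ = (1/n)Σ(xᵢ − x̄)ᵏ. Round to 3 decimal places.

0.231

x̄ = (9 + 1 + 6 + 0 + 4 + 3 + 3 + 7) / 8 = 4.1250
deviations (xᵢ − x̄): 4.8750, -3.1250, 1.8750, -4.1250, -0.1250, -1.1250, -1.1250, 2.8750
Σ(xᵢ − x̄)² = 64.8750 ⇒ m₂ = 64.8750/8 = 8.10938
Σ(xᵢ − x̄)³ = 42.6563 ⇒ m₃ = 42.6563/8 = 5.33203
m₂^(3/2) = 8.10938^(1.5) = 23.09304
g_1 = m₃ / m₂^(3/2) = 5.33203 / 23.09304 ≈ 0.231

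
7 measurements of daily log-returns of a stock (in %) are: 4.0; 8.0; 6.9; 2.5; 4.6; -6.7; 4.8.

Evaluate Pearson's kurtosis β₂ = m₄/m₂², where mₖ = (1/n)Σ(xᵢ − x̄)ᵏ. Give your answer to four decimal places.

3.9884

x̄ = 3.4429
Σ(xᵢ − x̄)² = 139.9771 ⇒ m₂ = 19.99673
Σ(xᵢ − x̄)⁴ = 11163.9999 ⇒ m₄ = 1594.85714
m₂² = 399.86940
β₂ = m₄/m₂² = 1594.85714 / 399.86940 ≈ 3.9884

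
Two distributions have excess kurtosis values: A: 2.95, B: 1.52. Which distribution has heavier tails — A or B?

A

Higher excess kurtosis ⇒ heavier tails relative to the normal distribution.
2.95 vs 1.52: the larger is 2.95, so A has heavier tails.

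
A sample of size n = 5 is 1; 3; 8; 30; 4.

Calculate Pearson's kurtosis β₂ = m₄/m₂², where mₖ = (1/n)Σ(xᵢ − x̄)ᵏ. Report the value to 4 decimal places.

3.0179

x̄ = 9.2000
Σ(xᵢ − x̄)² = 566.8000 ⇒ m₂ = 113.36000
Σ(xᵢ − x̄)⁴ = 193909.4560 ⇒ m₄ = 38781.89120
m₂² = 12850.48960
β₂ = m₄/m₂² = 38781.89120 / 12850.48960 ≈ 3.0179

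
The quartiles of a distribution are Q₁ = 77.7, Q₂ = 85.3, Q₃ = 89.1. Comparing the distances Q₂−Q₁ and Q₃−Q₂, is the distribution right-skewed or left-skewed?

left-skewed

Q₂ − Q₁ = 7.6;  Q₃ − Q₂ = 3.8
Q₂ − Q₁ > Q₃ − Q₂ ⇒ the lower half is more spread out ⇒ left-skewed.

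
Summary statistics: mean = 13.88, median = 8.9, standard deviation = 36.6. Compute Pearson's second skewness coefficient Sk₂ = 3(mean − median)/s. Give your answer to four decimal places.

Sk₂ = 3(13.88 − 8.9) / 36.6 = 3 × 4.9800 / 36.6
    = 14.9400 / 36.6 ≈ 0.4082

0.4082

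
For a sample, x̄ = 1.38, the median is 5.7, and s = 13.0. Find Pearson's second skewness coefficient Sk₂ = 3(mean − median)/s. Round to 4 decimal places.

-0.9969

Sk₂ = 3(1.38 − 5.7) / 13.0 = 3 × -4.3200 / 13.0
    = -12.9600 / 13.0 ≈ -0.9969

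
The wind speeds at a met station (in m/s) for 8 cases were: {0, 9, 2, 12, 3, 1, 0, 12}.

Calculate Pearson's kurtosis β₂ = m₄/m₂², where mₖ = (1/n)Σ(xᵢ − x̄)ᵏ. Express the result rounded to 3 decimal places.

1.479

x̄ = 4.8750
Σ(xᵢ − x̄)² = 192.8750 ⇒ m₂ = 24.10938
Σ(xᵢ − x̄)⁴ = 6879.5879 ⇒ m₄ = 859.94849
m₂² = 581.26196
β₂ = m₄/m₂² = 859.94849 / 581.26196 ≈ 1.479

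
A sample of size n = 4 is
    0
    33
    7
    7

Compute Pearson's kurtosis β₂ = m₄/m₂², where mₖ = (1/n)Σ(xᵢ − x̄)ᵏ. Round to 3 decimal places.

2.224

x̄ = 11.7500
Σ(xᵢ − x̄)² = 634.7500 ⇒ m₂ = 158.68750
Σ(xᵢ − x̄)⁴ = 223988.0781 ⇒ m₄ = 55997.01953
m₂² = 25181.72266
β₂ = m₄/m₂² = 55997.01953 / 25181.72266 ≈ 2.224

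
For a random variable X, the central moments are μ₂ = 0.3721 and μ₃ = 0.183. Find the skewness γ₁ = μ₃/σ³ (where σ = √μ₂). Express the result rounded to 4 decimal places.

0.8062

σ = √μ₂ = √0.3721 = 0.61000
σ³ = μ₂^(3/2) = 0.22698
γ₁ = μ₃/σ³ = 0.183 / 0.22698 ≈ 0.8062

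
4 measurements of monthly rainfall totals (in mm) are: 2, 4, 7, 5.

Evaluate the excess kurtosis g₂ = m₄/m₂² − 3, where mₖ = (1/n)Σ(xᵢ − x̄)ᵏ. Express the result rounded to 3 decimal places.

-1.148

x̄ = 4.5000
Σ(xᵢ − x̄)² = 13.0000 ⇒ m₂ = 3.25000
Σ(xᵢ − x̄)⁴ = 78.2500 ⇒ m₄ = 19.56250
m₂² = 10.56250
g₂ = m₄/m₂² − 3 = 1.85207 − 3 ≈ -1.148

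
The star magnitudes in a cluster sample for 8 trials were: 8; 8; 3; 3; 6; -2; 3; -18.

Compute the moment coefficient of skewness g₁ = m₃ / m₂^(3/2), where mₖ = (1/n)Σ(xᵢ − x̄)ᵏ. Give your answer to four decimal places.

-1.6550

x̄ = (8 + 8 + 3 + 3 + 6 - 2 + 3 - 18) / 8 = 1.3750
deviations (xᵢ − x̄): 6.6250, 6.6250, 1.6250, 1.6250, 4.6250, -3.3750, 1.6250, -19.3750
Σ(xᵢ − x̄)² = 503.8750 ⇒ m₂ = 503.8750/8 = 62.98438
Σ(xᵢ − x̄)³ = -6618.2813 ⇒ m₃ = -6618.2813/8 = -827.28516
m₂^(3/2) = 62.98438^(1.5) = 499.86098
g₁ = m₃ / m₂^(3/2) = -827.28516 / 499.86098 ≈ -1.6550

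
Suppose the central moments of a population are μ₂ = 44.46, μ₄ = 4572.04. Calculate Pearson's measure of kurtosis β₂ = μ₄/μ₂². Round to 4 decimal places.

2.3130

μ₂² = 44.46² = 1976.69160
μ₄/μ₂² = 4572.04 / 1976.69160 = 2.31298
β₂ ≈ 2.3130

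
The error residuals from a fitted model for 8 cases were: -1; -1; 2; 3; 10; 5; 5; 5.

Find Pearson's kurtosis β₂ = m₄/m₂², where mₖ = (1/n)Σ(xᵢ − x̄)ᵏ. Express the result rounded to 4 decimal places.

2.4816

x̄ = 3.5000
Σ(xᵢ − x̄)² = 92.0000 ⇒ m₂ = 11.50000
Σ(xᵢ − x̄)⁴ = 2625.5000 ⇒ m₄ = 328.18750
m₂² = 132.25000
β₂ = m₄/m₂² = 328.18750 / 132.25000 ≈ 2.4816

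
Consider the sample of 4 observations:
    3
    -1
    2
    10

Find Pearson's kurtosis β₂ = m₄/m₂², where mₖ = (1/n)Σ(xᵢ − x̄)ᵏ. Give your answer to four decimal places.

2.0831

x̄ = 3.5000
Σ(xᵢ − x̄)² = 65.0000 ⇒ m₂ = 16.25000
Σ(xᵢ − x̄)⁴ = 2200.2500 ⇒ m₄ = 550.06250
m₂² = 264.06250
β₂ = m₄/m₂² = 550.06250 / 264.06250 ≈ 2.0831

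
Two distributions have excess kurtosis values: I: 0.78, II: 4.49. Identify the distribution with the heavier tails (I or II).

II

Higher excess kurtosis ⇒ heavier tails relative to the normal distribution.
0.78 vs 4.49: the larger is 4.49, so II has heavier tails.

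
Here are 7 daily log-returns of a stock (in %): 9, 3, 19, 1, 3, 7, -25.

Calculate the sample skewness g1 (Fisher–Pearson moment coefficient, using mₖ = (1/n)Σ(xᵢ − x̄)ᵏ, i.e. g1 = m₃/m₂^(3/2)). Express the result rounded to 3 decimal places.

-1.149

x̄ = (9 + 3 + 19 + 1 + 3 + 7 - 25) / 7 = 2.4286
deviations (xᵢ − x̄): 6.5714, 0.5714, 16.5714, -1.4286, 0.5714, 4.5714, -27.4286
Σ(xᵢ − x̄)² = 1093.7143 ⇒ m₂ = 1093.7143/7 = 156.24490
Σ(xᵢ − x̄)³ = -15707.7551 ⇒ m₃ = -15707.7551/7 = -2243.96501
m₂^(3/2) = 156.24490^(1.5) = 1953.02934
g1 = m₃ / m₂^(3/2) = -2243.96501 / 1953.02934 ≈ -1.149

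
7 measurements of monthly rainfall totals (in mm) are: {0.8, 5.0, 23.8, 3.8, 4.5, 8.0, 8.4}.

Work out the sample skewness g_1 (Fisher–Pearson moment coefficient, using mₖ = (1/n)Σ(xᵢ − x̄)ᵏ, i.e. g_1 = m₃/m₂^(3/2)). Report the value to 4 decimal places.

x̄ = (0.8 + 5.0 + 23.8 + 3.8 + 4.5 + 8.0 + 8.4) / 7 = 7.7571
deviations (xᵢ − x̄): -6.9571, -2.7571, 16.0429, -3.9571, -3.2571, 0.2429, 0.6429
Σ(xᵢ − x̄)² = 340.1171 ⇒ m₂ = 340.1171/7 = 48.58816
Σ(xᵢ − x̄)³ = 3675.0649 ⇒ m₃ = 3675.0649/7 = 525.00927
m₂^(3/2) = 48.58816^(1.5) = 338.68481
g_1 = m₃ / m₂^(3/2) = 525.00927 / 338.68481 ≈ 1.5501

1.5501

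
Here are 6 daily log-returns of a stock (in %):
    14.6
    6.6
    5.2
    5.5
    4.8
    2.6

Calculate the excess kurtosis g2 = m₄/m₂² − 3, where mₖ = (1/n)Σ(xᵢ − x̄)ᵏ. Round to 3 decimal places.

x̄ = 6.5500
Σ(xᵢ − x̄)² = 86.3950 ⇒ m₂ = 14.39917
Σ(xᵢ − x̄)⁴ = 4456.7179 ⇒ m₄ = 742.78632
m₂² = 207.33600
g2 = m₄/m₂² − 3 = 3.58252 − 3 ≈ 0.583

0.583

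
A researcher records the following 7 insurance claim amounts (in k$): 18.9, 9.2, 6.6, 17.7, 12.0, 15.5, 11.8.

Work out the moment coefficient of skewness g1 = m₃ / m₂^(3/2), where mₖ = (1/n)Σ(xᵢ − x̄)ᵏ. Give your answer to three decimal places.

-0.062

x̄ = (18.9 + 9.2 + 6.6 + 17.7 + 12.0 + 15.5 + 11.8) / 7 = 13.1000
deviations (xᵢ − x̄): 5.8000, -3.9000, -6.5000, 4.6000, -1.1000, 2.4000, -1.3000
Σ(xᵢ − x̄)² = 120.9200 ⇒ m₂ = 120.9200/7 = 17.27429
Σ(xᵢ − x̄)³ = -31.2000 ⇒ m₃ = -31.2000/7 = -4.45714
m₂^(3/2) = 17.27429^(1.5) = 71.79598
g1 = m₃ / m₂^(3/2) = -4.45714 / 71.79598 ≈ -0.062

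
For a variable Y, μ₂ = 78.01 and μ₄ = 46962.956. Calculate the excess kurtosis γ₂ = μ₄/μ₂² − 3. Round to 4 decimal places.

μ₂² = 78.01² = 6085.56010
μ₄/μ₂² = 46962.956 / 6085.56010 = 7.71711
γ₂ = 7.71711 − 3 ≈ 4.7171

4.7171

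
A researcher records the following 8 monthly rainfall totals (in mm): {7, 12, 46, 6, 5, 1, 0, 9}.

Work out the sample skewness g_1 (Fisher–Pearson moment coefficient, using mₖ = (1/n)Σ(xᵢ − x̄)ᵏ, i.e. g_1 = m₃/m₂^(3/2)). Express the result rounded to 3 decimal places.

x̄ = (7 + 12 + 46 + 6 + 5 + 1 + 0 + 9) / 8 = 10.7500
deviations (xᵢ − x̄): -3.7500, 1.2500, 35.2500, -4.7500, -5.7500, -9.7500, -10.7500, -1.7500
Σ(xᵢ − x̄)² = 1527.5000 ⇒ m₂ = 1527.5000/8 = 190.93750
Σ(xᵢ − x̄)³ = 41277.7500 ⇒ m₃ = 41277.7500/8 = 5159.71875
m₂^(3/2) = 190.93750^(1.5) = 2638.37697
g_1 = m₃ / m₂^(3/2) = 5159.71875 / 2638.37697 ≈ 1.956

1.956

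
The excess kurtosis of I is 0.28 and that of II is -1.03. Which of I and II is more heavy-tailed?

Higher excess kurtosis ⇒ heavier tails relative to the normal distribution.
0.28 vs -1.03: the larger is 0.28, so I has heavier tails. (I is leptokurtic — heavier-than-normal tails; the other is platykurtic.)

I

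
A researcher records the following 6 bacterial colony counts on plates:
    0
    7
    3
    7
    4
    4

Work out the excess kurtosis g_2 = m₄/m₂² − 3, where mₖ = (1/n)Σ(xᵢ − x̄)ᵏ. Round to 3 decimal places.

-0.863

x̄ = 4.1667
Σ(xᵢ − x̄)² = 34.8333 ⇒ m₂ = 5.80556
Σ(xᵢ − x̄)⁴ = 432.1528 ⇒ m₄ = 72.02546
m₂² = 33.70448
g_2 = m₄/m₂² − 3 = 2.13697 − 3 ≈ -0.863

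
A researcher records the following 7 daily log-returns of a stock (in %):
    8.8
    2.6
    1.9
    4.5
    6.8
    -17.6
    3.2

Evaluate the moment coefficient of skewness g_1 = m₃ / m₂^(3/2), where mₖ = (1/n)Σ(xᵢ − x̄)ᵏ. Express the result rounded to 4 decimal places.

-1.7027

x̄ = (8.8 + 2.6 + 1.9 + 4.5 + 6.8 - 17.6 + 3.2) / 7 = 1.4571
deviations (xᵢ − x̄): 7.3429, 1.1429, 0.4429, 3.0429, 5.3429, -19.0571, 1.7429
Σ(xᵢ − x̄)² = 459.4371 ⇒ m₂ = 459.4371/7 = 65.63388
Σ(xᵢ − x̄)³ = -6337.5980 ⇒ m₃ = -6337.5980/7 = -905.37114
m₂^(3/2) = 65.63388^(1.5) = 531.73114
g_1 = m₃ / m₂^(3/2) = -905.37114 / 531.73114 ≈ -1.7027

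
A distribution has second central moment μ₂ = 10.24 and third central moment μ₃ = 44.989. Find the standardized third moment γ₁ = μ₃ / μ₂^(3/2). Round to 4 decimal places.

σ = √μ₂ = √10.24 = 3.20000
σ³ = μ₂^(3/2) = 32.76800
γ₁ = μ₃/σ³ = 44.989 / 32.76800 ≈ 1.3730

1.3730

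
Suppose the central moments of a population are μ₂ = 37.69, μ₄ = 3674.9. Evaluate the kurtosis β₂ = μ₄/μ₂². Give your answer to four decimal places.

μ₂² = 37.69² = 1420.53610
μ₄/μ₂² = 3674.9 / 1420.53610 = 2.58698
β₂ ≈ 2.5870

2.5870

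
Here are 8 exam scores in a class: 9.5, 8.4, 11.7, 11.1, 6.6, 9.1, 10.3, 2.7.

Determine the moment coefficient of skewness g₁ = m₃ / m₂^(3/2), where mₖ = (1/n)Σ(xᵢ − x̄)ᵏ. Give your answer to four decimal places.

x̄ = (9.5 + 8.4 + 11.7 + 11.1 + 6.6 + 9.1 + 10.3 + 2.7) / 8 = 8.6750
deviations (xᵢ − x̄): 0.8250, -0.2750, 3.0250, 2.4250, -2.0750, 0.4250, 1.6250, -5.9750
Σ(xᵢ − x̄)² = 58.6150 ⇒ m₂ = 58.6150/8 = 7.32687
Σ(xᵢ − x̄)³ = -175.3958 ⇒ m₃ = -175.3958/8 = -21.92447
m₂^(3/2) = 7.32687^(1.5) = 19.83253
g₁ = m₃ / m₂^(3/2) = -21.92447 / 19.83253 ≈ -1.1055

-1.1055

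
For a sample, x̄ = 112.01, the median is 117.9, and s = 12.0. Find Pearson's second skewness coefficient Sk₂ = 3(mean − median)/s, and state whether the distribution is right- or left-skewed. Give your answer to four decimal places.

-1.4725, left-skewed

Sk₂ = 3(112.01 − 117.9) / 12.0 = 3 × -5.8900 / 12.0
    = -17.6700 / 12.0 ≈ -1.4725
Sk₂ < 0 ⇒ mean < median ⇒ left-skewed (negative skew).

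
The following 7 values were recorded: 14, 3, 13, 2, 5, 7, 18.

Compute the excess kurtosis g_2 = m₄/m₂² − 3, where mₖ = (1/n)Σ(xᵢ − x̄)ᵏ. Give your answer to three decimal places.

x̄ = 8.8571
Σ(xᵢ − x̄)² = 226.8571 ⇒ m₂ = 32.40816
Σ(xᵢ − x̄)⁴ = 11602.7872 ⇒ m₄ = 1657.54102
m₂² = 1050.28905
g_2 = m₄/m₂² − 3 = 1.57818 − 3 ≈ -1.422

-1.422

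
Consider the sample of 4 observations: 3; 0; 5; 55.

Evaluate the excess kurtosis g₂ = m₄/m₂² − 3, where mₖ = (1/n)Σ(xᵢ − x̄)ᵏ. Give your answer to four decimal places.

-0.6826

x̄ = 15.7500
Σ(xᵢ − x̄)² = 2066.7500 ⇒ m₂ = 516.68750
Σ(xᵢ − x̄)⁴ = 2474649.0781 ⇒ m₄ = 618662.26953
m₂² = 266965.97266
g₂ = m₄/m₂² − 3 = 2.31738 − 3 ≈ -0.6826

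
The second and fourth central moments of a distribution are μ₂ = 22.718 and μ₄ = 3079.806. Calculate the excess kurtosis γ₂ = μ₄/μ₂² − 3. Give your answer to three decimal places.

μ₂² = 22.718² = 516.10752
μ₄/μ₂² = 3079.806 / 516.10752 = 5.96737
γ₂ = 5.96737 − 3 ≈ 2.967

2.967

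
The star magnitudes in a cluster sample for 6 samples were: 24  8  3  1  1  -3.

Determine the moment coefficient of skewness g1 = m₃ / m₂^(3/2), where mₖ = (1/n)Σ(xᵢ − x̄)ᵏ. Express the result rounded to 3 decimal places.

1.285

x̄ = (24 + 8 + 3 + 1 + 1 - 3) / 6 = 5.6667
deviations (xᵢ − x̄): 18.3333, 2.3333, -2.6667, -4.6667, -4.6667, -8.6667
Σ(xᵢ − x̄)² = 467.3333 ⇒ m₂ = 467.3333/6 = 77.88889
Σ(xᵢ − x̄)³ = 5301.5556 ⇒ m₃ = 5301.5556/6 = 883.59259
m₂^(3/2) = 77.88889^(1.5) = 687.40591
g1 = m₃ / m₂^(3/2) = 883.59259 / 687.40591 ≈ 1.285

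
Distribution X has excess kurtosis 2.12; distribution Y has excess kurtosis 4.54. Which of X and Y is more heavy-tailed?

Higher excess kurtosis ⇒ heavier tails relative to the normal distribution.
2.12 vs 4.54: the larger is 4.54, so Y has heavier tails.

Y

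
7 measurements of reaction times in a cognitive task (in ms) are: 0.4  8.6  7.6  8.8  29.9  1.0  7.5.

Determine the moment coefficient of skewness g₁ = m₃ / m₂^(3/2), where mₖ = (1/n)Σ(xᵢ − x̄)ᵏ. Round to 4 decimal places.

1.4764

x̄ = (0.4 + 8.6 + 7.6 + 8.8 + 29.9 + 1.0 + 7.5) / 7 = 9.1143
deviations (xᵢ − x̄): -8.7143, -0.5143, -1.5143, -0.3143, 20.7857, -8.1143, -1.6143
Σ(xᵢ − x̄)² = 579.0886 ⇒ m₂ = 579.0886/7 = 82.72694
Σ(xᵢ − x̄)³ = 7776.5269 ⇒ m₃ = 7776.5269/7 = 1110.93241
m₂^(3/2) = 82.72694^(1.5) = 752.43750
g₁ = m₃ / m₂^(3/2) = 1110.93241 / 752.43750 ≈ 1.4764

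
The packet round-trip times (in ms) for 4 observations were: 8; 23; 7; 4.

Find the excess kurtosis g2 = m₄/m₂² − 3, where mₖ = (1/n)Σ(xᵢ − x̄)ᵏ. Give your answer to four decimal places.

-0.7584

x̄ = 10.5000
Σ(xᵢ − x̄)² = 217.0000 ⇒ m₂ = 54.25000
Σ(xᵢ − x̄)⁴ = 26388.2500 ⇒ m₄ = 6597.06250
m₂² = 2943.06250
g2 = m₄/m₂² − 3 = 2.24156 − 3 ≈ -0.7584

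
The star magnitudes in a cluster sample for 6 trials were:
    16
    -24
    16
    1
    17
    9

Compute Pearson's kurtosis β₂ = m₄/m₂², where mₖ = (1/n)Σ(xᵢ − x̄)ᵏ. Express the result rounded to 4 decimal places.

x̄ = 5.8333
Σ(xᵢ − x̄)² = 1254.8333 ⇒ m₂ = 209.13889
Σ(xᵢ − x̄)⁴ = 829711.4861 ⇒ m₄ = 138285.24769
m₂² = 43739.07485
β₂ = m₄/m₂² = 138285.24769 / 43739.07485 ≈ 3.1616

3.1616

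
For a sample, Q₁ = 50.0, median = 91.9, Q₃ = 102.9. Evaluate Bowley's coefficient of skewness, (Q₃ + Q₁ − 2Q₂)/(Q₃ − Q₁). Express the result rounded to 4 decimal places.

-0.5841

numerator: Q₃ + Q₁ − 2Q₂ = 102.9 + 50.0 − 2×91.9 = -30.9000
denominator: Q₃ − Q₁ = 102.9 − 50.0 = 52.9000
Bowley skewness = -30.9000 / 52.9000 ≈ -0.5841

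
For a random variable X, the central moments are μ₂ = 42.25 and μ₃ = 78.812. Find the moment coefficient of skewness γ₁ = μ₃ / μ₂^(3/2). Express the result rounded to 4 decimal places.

σ = √μ₂ = √42.25 = 6.50000
σ³ = μ₂^(3/2) = 274.62500
γ₁ = μ₃/σ³ = 78.812 / 274.62500 ≈ 0.2870

0.2870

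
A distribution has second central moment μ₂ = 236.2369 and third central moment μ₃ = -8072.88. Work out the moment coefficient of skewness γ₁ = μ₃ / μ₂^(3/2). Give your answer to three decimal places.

-2.223

σ = √μ₂ = √236.2369 = 15.37000
σ³ = μ₂^(3/2) = 3630.96115
γ₁ = μ₃/σ³ = -8072.88 / 3630.96115 ≈ -2.223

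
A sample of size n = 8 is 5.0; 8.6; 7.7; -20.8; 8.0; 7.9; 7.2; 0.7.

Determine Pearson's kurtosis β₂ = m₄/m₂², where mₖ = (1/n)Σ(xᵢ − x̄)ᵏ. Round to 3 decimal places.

x̄ = 3.0375
Σ(xᵢ − x̄)² = 695.8188 ⇒ m₂ = 86.97734
Σ(xᵢ − x̄)⁴ = 325821.5856 ⇒ m₄ = 40727.69820
m₂² = 7565.05833
β₂ = m₄/m₂² = 40727.69820 / 7565.05833 ≈ 5.384

5.384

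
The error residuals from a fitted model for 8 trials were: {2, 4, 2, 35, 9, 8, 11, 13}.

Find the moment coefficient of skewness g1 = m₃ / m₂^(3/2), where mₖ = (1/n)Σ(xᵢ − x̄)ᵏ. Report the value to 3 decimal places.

x̄ = (2 + 4 + 2 + 35 + 9 + 8 + 11 + 13) / 8 = 10.5000
deviations (xᵢ − x̄): -8.5000, -6.5000, -8.5000, 24.5000, -1.5000, -2.5000, 0.5000, 2.5000
Σ(xᵢ − x̄)² = 802.0000 ⇒ m₂ = 802.0000/8 = 100.25000
Σ(xᵢ − x̄)³ = 13200.0000 ⇒ m₃ = 13200.0000/8 = 1650.00000
m₂^(3/2) = 100.25000^(1.5) = 1003.75234
g1 = m₃ / m₂^(3/2) = 1650.00000 / 1003.75234 ≈ 1.644

1.644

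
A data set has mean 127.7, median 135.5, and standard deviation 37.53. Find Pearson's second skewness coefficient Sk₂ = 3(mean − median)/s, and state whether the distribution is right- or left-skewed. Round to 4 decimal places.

Sk₂ = 3(127.7 − 135.5) / 37.53 = 3 × -7.8000 / 37.53
    = -23.4000 / 37.53 ≈ -0.6235
Sk₂ < 0 ⇒ mean < median ⇒ left-skewed (negative skew).

-0.6235, left-skewed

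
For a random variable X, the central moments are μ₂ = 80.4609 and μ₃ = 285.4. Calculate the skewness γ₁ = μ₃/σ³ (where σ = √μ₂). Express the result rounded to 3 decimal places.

σ = √μ₂ = √80.4609 = 8.97000
σ³ = μ₂^(3/2) = 721.73427
γ₁ = μ₃/σ³ = 285.4 / 721.73427 ≈ 0.395

0.395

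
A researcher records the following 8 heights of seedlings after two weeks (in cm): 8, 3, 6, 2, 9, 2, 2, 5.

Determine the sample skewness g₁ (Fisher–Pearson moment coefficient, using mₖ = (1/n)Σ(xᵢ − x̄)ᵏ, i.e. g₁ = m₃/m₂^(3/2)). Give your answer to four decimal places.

x̄ = (8 + 3 + 6 + 2 + 9 + 2 + 2 + 5) / 8 = 4.6250
deviations (xᵢ − x̄): 3.3750, -1.6250, 1.3750, -2.6250, 4.3750, -2.6250, -2.6250, 0.3750
Σ(xᵢ − x̄)² = 55.8750 ⇒ m₂ = 55.8750/8 = 6.98438
Σ(xᵢ − x̄)³ = 66.2813 ⇒ m₃ = 66.2813/8 = 8.28516
m₂^(3/2) = 6.98438^(1.5) = 18.45828
g₁ = m₃ / m₂^(3/2) = 8.28516 / 18.45828 ≈ 0.4489

0.4489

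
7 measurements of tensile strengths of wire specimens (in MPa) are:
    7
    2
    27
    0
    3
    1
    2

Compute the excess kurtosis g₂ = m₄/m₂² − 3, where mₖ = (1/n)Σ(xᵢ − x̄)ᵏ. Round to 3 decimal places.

1.660

x̄ = 6.0000
Σ(xᵢ − x̄)² = 544.0000 ⇒ m₂ = 77.71429
Σ(xᵢ − x̄)⁴ = 196996.0000 ⇒ m₄ = 28142.28571
m₂² = 6039.51020
g₂ = m₄/m₂² − 3 = 4.65970 − 3 ≈ 1.660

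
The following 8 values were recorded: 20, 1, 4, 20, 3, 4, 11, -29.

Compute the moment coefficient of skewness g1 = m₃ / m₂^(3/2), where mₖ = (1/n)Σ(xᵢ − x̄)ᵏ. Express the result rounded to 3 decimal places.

-1.200

x̄ = (20 + 1 + 4 + 20 + 3 + 4 + 11 - 29) / 8 = 4.2500
deviations (xᵢ − x̄): 15.7500, -3.2500, -0.2500, 15.7500, -1.2500, -0.2500, 6.7500, -33.2500
Σ(xᵢ − x̄)² = 1659.5000 ⇒ m₂ = 1659.5000/8 = 207.43750
Σ(xᵢ − x̄)³ = -28674.7500 ⇒ m₃ = -28674.7500/8 = -3584.34375
m₂^(3/2) = 207.43750^(1.5) = 2987.65816
g1 = m₃ / m₂^(3/2) = -3584.34375 / 2987.65816 ≈ -1.200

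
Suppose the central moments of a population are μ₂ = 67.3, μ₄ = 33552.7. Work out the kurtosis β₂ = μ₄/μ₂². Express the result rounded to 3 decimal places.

μ₂² = 67.3² = 4529.29000
μ₄/μ₂² = 33552.7 / 4529.29000 = 7.40794
β₂ ≈ 7.408

7.408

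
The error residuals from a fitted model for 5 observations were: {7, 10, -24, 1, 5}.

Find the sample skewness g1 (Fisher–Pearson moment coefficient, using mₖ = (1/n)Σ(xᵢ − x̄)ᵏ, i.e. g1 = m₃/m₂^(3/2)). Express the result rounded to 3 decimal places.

x̄ = (7 + 10 - 24 + 1 + 5) / 5 = -0.2000
deviations (xᵢ − x̄): 7.2000, 10.2000, -23.8000, 1.2000, 5.2000
Σ(xᵢ − x̄)² = 750.8000 ⇒ m₂ = 750.8000/5 = 150.16000
Σ(xᵢ − x̄)³ = -11904.4800 ⇒ m₃ = -11904.4800/5 = -2380.89600
m₂^(3/2) = 150.16000^(1.5) = 1840.05748
g1 = m₃ / m₂^(3/2) = -2380.89600 / 1840.05748 ≈ -1.294

-1.294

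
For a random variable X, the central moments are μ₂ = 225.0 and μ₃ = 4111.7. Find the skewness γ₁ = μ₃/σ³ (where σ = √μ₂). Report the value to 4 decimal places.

1.2183

σ = √μ₂ = √225.0 = 15.00000
σ³ = μ₂^(3/2) = 3375.00000
γ₁ = μ₃/σ³ = 4111.7 / 3375.00000 ≈ 1.2183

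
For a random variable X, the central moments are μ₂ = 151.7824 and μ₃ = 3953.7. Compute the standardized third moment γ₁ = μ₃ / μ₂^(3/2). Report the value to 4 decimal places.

σ = √μ₂ = √151.7824 = 12.32000
σ³ = μ₂^(3/2) = 1869.95917
γ₁ = μ₃/σ³ = 3953.7 / 1869.95917 ≈ 2.1143

2.1143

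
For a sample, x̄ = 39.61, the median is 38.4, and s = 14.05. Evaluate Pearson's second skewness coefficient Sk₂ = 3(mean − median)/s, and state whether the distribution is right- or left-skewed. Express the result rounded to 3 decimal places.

Sk₂ = 3(39.61 − 38.4) / 14.05 = 3 × 1.2100 / 14.05
    = 3.6300 / 14.05 ≈ 0.258
Sk₂ > 0 ⇒ mean > median ⇒ right-skewed (positive skew).

0.258, right-skewed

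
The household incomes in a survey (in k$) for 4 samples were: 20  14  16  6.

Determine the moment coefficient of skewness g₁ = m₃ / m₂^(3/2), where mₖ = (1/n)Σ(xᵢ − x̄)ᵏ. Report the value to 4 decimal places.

x̄ = (20 + 14 + 16 + 6) / 4 = 14.0000
deviations (xᵢ − x̄): 6.0000, 0.0000, 2.0000, -8.0000
Σ(xᵢ − x̄)² = 104.0000 ⇒ m₂ = 104.0000/4 = 26.00000
Σ(xᵢ − x̄)³ = -288.0000 ⇒ m₃ = -288.0000/4 = -72.00000
m₂^(3/2) = 26.00000^(1.5) = 132.57451
g₁ = m₃ / m₂^(3/2) = -72.00000 / 132.57451 ≈ -0.5431

-0.5431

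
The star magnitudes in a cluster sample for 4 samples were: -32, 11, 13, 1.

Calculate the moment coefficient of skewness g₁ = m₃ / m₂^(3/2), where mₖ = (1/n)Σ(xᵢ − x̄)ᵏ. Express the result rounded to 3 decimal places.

x̄ = (-32 + 11 + 13 + 1) / 4 = -1.7500
deviations (xᵢ − x̄): -30.2500, 12.7500, 14.7500, 2.7500
Σ(xᵢ − x̄)² = 1302.7500 ⇒ m₂ = 1302.7500/4 = 325.68750
Σ(xᵢ − x̄)³ = -22378.1250 ⇒ m₃ = -22378.1250/4 = -5594.53125
m₂^(3/2) = 325.68750^(1.5) = 5877.62177
g₁ = m₃ / m₂^(3/2) = -5594.53125 / 5877.62177 ≈ -0.952

-0.952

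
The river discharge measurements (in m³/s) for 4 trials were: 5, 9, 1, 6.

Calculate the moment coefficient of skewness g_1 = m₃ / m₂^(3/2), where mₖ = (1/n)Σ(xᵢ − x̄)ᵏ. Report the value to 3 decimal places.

-0.252

x̄ = (5 + 9 + 1 + 6) / 4 = 5.2500
deviations (xᵢ − x̄): -0.2500, 3.7500, -4.2500, 0.7500
Σ(xᵢ − x̄)² = 32.7500 ⇒ m₂ = 32.7500/4 = 8.18750
Σ(xᵢ − x̄)³ = -23.6250 ⇒ m₃ = -23.6250/4 = -5.90625
m₂^(3/2) = 8.18750^(1.5) = 23.42756
g_1 = m₃ / m₂^(3/2) = -5.90625 / 23.42756 ≈ -0.252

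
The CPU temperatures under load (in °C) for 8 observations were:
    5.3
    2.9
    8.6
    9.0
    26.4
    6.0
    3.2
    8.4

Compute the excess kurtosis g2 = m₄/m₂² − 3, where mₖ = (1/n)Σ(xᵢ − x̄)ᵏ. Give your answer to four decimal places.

x̄ = 8.7250
Σ(xᵢ − x̄)² = 396.2150 ⇒ m₂ = 49.52687
Σ(xᵢ − x̄)⁴ = 99873.1402 ⇒ m₄ = 12484.14253
m₂² = 2452.91135
g2 = m₄/m₂² − 3 = 5.08952 − 3 ≈ 2.0895

2.0895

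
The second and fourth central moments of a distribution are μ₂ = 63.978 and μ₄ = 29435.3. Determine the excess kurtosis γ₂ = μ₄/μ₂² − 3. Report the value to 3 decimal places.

4.191

μ₂² = 63.978² = 4093.18448
μ₄/μ₂² = 29435.3 / 4093.18448 = 7.19130
γ₂ = 7.19130 − 3 ≈ 4.191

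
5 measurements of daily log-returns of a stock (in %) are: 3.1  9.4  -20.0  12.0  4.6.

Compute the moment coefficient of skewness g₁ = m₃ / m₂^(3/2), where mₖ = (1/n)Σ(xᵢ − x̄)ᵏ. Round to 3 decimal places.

-1.207

x̄ = (3.1 + 9.4 - 20.0 + 12.0 + 4.6) / 5 = 1.8200
deviations (xᵢ − x̄): 1.2800, 7.5800, -21.8200, 10.1800, 2.7800
Σ(xᵢ − x̄)² = 646.5680 ⇒ m₂ = 646.5680/5 = 129.31360
Σ(xᵢ − x̄)³ = -8874.6931 ⇒ m₃ = -8874.6931/5 = -1774.93862
m₂^(3/2) = 129.31360^(1.5) = 1470.50432
g₁ = m₃ / m₂^(3/2) = -1774.93862 / 1470.50432 ≈ -1.207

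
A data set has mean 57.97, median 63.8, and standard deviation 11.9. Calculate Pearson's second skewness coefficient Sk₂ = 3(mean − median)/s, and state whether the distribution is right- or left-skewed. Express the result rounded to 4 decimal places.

-1.4697, left-skewed

Sk₂ = 3(57.97 − 63.8) / 11.9 = 3 × -5.8300 / 11.9
    = -17.4900 / 11.9 ≈ -1.4697
Sk₂ < 0 ⇒ mean < median ⇒ left-skewed (negative skew).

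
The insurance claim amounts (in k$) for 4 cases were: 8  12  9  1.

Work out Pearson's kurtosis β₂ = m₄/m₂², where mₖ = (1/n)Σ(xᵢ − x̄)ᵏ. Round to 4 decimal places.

2.0831

x̄ = 7.5000
Σ(xᵢ − x̄)² = 65.0000 ⇒ m₂ = 16.25000
Σ(xᵢ − x̄)⁴ = 2200.2500 ⇒ m₄ = 550.06250
m₂² = 264.06250
β₂ = m₄/m₂² = 550.06250 / 264.06250 ≈ 2.0831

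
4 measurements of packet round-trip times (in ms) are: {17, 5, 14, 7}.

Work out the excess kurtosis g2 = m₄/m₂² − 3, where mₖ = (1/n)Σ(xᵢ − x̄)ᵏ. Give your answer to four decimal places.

x̄ = 10.7500
Σ(xᵢ − x̄)² = 96.7500 ⇒ m₂ = 24.18750
Σ(xᵢ − x̄)⁴ = 2928.3281 ⇒ m₄ = 732.08203
m₂² = 585.03516
g2 = m₄/m₂² − 3 = 1.25135 − 3 ≈ -1.7487

-1.7487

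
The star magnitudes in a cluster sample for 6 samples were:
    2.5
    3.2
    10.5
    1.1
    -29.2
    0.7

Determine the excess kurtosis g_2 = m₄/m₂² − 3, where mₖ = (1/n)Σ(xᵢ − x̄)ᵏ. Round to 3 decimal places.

0.792

x̄ = -1.8667
Σ(xᵢ − x̄)² = 960.1733 ⇒ m₂ = 160.02889
Σ(xᵢ − x̄)⁴ = 582707.4011 ⇒ m₄ = 97117.90019
m₂² = 25609.24528
g_2 = m₄/m₂² − 3 = 3.79230 − 3 ≈ 0.792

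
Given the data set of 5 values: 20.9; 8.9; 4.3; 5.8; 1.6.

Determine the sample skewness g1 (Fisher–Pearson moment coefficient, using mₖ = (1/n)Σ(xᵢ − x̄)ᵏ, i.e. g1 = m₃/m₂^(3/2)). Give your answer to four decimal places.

1.0645

x̄ = (20.9 + 8.9 + 4.3 + 5.8 + 1.6) / 5 = 8.3000
deviations (xᵢ − x̄): 12.6000, 0.6000, -4.0000, -2.5000, -6.7000
Σ(xᵢ − x̄)² = 226.2600 ⇒ m₂ = 226.2600/5 = 45.25200
Σ(xᵢ − x̄)³ = 1620.2040 ⇒ m₃ = 1620.2040/5 = 324.04080
m₂^(3/2) = 45.25200^(1.5) = 304.40842
g1 = m₃ / m₂^(3/2) = 324.04080 / 304.40842 ≈ 1.0645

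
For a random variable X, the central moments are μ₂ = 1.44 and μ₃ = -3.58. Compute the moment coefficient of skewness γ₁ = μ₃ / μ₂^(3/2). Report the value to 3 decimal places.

σ = √μ₂ = √1.44 = 1.20000
σ³ = μ₂^(3/2) = 1.72800
γ₁ = μ₃/σ³ = -3.58 / 1.72800 ≈ -2.072

-2.072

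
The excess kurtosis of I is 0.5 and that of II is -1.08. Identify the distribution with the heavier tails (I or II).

Higher excess kurtosis ⇒ heavier tails relative to the normal distribution.
0.5 vs -1.08: the larger is 0.5, so I has heavier tails. (I is leptokurtic — heavier-than-normal tails; the other is platykurtic.)

I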